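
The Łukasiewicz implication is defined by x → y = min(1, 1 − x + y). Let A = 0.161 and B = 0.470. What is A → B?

1.000

A → B = min(1, 1 − 0.161 + 0.470) = min(1, 1.309) = 1.000
For comparison, the Gödel implication (1 if x ≤ y else y) would give 1.000.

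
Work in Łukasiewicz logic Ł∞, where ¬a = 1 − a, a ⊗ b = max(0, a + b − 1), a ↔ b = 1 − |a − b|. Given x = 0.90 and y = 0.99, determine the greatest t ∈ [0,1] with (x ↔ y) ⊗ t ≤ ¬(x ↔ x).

0.09

x ↔ y = 1 − |0.90 − 0.99| = 1 − 0.09 = 0.91
So the left factor is x ↔ y = 0.91.
x ↔ x = 1 − |0.90 − 0.90| = 1 − 0.00 = 1.00
¬(x ↔ x) = 1 − 1.00 = 0.00
So the right-hand bound is ¬(x ↔ x) = 0.00.
The residuum of the Łukasiewicz t-norm gives the supremum: min(1, 1 − 0.91 + 0.00).
1 − 0.91 + 0.00 = 0.09, so t = min(1, 0.09) = 0.09.
Check: 0.91 ⊗ 0.09 = max(0, 0.00) = 0.00 ≤ 0.00.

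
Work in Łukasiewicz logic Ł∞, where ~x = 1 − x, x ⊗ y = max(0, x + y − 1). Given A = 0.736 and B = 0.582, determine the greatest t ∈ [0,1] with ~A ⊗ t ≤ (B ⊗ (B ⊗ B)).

~A = 1 − 0.736 = 0.264
So the left factor is ~A = 0.264.
B ⊗ B = max(0, 0.582 + 0.582 − 1) = max(0, 0.164) = 0.164
B ⊗ (B ⊗ B) = max(0, 0.582 + 0.164 − 1) = max(0, -0.254) = 0.000
So the right-hand bound is B ⊗ (B ⊗ B) = 0.000.
The residuum of the Łukasiewicz t-norm gives the supremum: min(1, 1 − 0.264 + 0.000).
1 − 0.264 + 0.000 = 0.736, so t = min(1, 0.736) = 0.736.
Check: 0.264 ⊗ 0.736 = max(0, 0.000) = 0.000 ≤ 0.000.

0.736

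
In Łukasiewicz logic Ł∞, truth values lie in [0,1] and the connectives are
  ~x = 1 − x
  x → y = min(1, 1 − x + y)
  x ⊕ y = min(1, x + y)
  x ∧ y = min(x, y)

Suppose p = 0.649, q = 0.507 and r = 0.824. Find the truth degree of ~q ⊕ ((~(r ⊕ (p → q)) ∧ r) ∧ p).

0.493

~q = 1 − 0.507 = 0.493
p → q = min(1, 1 − 0.649 + 0.507) = min(1, 0.858) = 0.858
r ⊕ (p → q) = min(1, 0.824 + 0.858) = min(1, 1.682) = 1.000
~(r ⊕ (p → q)) = 1 − 1.000 = 0.000
~(r ⊕ (p → q)) ∧ r = min(0.000, 0.824) = 0.000
(~(r ⊕ (p → q)) ∧ r) ∧ p = min(0.000, 0.649) = 0.000
~q ⊕ ((~(r ⊕ (p → q)) ∧ r) ∧ p) = min(1, 0.493 + 0.000) = min(1, 0.493) = 0.493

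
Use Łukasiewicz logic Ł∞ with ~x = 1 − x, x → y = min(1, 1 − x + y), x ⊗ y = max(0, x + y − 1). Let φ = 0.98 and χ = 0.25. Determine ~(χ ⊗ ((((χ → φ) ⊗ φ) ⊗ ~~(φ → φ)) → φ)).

χ → φ = min(1, 1 − 0.25 + 0.98) = min(1, 1.73) = 1.00
(χ → φ) ⊗ φ = max(0, 1.00 + 0.98 − 1) = max(0, 0.98) = 0.98
φ → φ = min(1, 1 − 0.98 + 0.98) = min(1, 1.00) = 1.00
~(φ → φ) = 1 − 1.00 = 0.00
~~(φ → φ) = 1 − 0.00 = 1.00
((χ → φ) ⊗ φ) ⊗ ~~(φ → φ) = max(0, 0.98 + 1.00 − 1) = max(0, 0.98) = 0.98
(((χ → φ) ⊗ φ) ⊗ ~~(φ → φ)) → φ = min(1, 1 − 0.98 + 0.98) = min(1, 1.00) = 1.00
χ ⊗ ((((χ → φ) ⊗ φ) ⊗ ~~(φ → φ)) → φ) = max(0, 0.25 + 1.00 − 1) = max(0, 0.25) = 0.25
~(χ ⊗ ((((χ → φ) ⊗ φ) ⊗ ~~(φ → φ)) → φ)) = 1 − 0.25 = 0.75

0.75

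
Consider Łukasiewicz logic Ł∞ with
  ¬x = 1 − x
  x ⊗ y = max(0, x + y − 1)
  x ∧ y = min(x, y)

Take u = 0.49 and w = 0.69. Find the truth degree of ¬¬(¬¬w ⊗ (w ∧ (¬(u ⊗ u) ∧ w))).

0.38

¬w = 1 − 0.69 = 0.31
¬¬w = 1 − 0.31 = 0.69
u ⊗ u = max(0, 0.49 + 0.49 − 1) = max(0, -0.02) = 0.00
¬(u ⊗ u) = 1 − 0.00 = 1.00
¬(u ⊗ u) ∧ w = min(1.00, 0.69) = 0.69
w ∧ (¬(u ⊗ u) ∧ w) = min(0.69, 0.69) = 0.69
¬¬w ⊗ (w ∧ (¬(u ⊗ u) ∧ w)) = max(0, 0.69 + 0.69 − 1) = max(0, 0.38) = 0.38
¬(¬¬w ⊗ (w ∧ (¬(u ⊗ u) ∧ w))) = 1 − 0.38 = 0.62
¬¬(¬¬w ⊗ (w ∧ (¬(u ⊗ u) ∧ w))) = 1 − 0.62 = 0.38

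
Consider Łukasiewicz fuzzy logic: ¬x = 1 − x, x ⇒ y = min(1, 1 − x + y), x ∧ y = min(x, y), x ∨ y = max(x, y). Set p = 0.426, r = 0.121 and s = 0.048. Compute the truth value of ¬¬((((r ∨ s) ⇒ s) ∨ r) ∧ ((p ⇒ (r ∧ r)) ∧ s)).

r ∨ s = max(0.121, 0.048) = 0.121
(r ∨ s) ⇒ s = min(1, 1 − 0.121 + 0.048) = min(1, 0.927) = 0.927
((r ∨ s) ⇒ s) ∨ r = max(0.927, 0.121) = 0.927
r ∧ r = min(0.121, 0.121) = 0.121
p ⇒ (r ∧ r) = min(1, 1 − 0.426 + 0.121) = min(1, 0.695) = 0.695
(p ⇒ (r ∧ r)) ∧ s = min(0.695, 0.048) = 0.048
(((r ∨ s) ⇒ s) ∨ r) ∧ ((p ⇒ (r ∧ r)) ∧ s) = min(0.927, 0.048) = 0.048
¬((((r ∨ s) ⇒ s) ∨ r) ∧ ((p ⇒ (r ∧ r)) ∧ s)) = 1 − 0.048 = 0.952
¬¬((((r ∨ s) ⇒ s) ∨ r) ∧ ((p ⇒ (r ∧ r)) ∧ s)) = 1 − 0.952 = 0.048

0.048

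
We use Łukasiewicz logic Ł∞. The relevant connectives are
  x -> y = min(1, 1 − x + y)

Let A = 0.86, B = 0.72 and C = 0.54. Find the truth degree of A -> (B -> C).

B -> C = min(1, 1 − 0.72 + 0.54) = min(1, 0.82) = 0.82
A -> (B -> C) = min(1, 1 − 0.86 + 0.82) = min(1, 0.96) = 0.96

0.96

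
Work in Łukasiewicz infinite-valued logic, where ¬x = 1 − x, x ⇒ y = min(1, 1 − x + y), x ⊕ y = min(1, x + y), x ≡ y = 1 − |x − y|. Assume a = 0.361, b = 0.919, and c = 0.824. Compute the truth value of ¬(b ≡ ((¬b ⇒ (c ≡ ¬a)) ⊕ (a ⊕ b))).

¬b = 1 − 0.919 = 0.081
¬a = 1 − 0.361 = 0.639
c ≡ ¬a = 1 − |0.824 − 0.639| = 1 − 0.185 = 0.815
¬b ⇒ (c ≡ ¬a) = min(1, 1 − 0.081 + 0.815) = min(1, 1.734) = 1.000
a ⊕ b = min(1, 0.361 + 0.919) = min(1, 1.280) = 1.000
(¬b ⇒ (c ≡ ¬a)) ⊕ (a ⊕ b) = min(1, 1.000 + 1.000) = min(1, 2.000) = 1.000
b ≡ ((¬b ⇒ (c ≡ ¬a)) ⊕ (a ⊕ b)) = 1 − |0.919 − 1.000| = 1 − 0.081 = 0.919
¬(b ≡ ((¬b ⇒ (c ≡ ¬a)) ⊕ (a ⊕ b))) = 1 − 0.919 = 0.081

0.081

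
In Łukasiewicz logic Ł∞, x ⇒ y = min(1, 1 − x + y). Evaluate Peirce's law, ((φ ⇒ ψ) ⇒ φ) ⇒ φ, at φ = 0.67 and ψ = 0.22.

0.67

φ ⇒ ψ = min(1, 1 − 0.67 + 0.22) = min(1, 0.55) = 0.55
(φ ⇒ ψ) ⇒ φ = min(1, 1 − 0.55 + 0.67) = min(1, 1.12) = 1.00
((φ ⇒ ψ) ⇒ φ) ⇒ φ = min(1, 1 − 1.00 + 0.67) = min(1, 0.67) = 0.67
(The value 0.67 < 1 shows this instance is not satisfied; not a Ł∞-tautology in general.)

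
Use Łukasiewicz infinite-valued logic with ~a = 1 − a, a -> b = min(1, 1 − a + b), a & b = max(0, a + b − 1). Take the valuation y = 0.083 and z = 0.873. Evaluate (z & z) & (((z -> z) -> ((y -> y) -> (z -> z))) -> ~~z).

0.619

z & z = max(0, 0.873 + 0.873 − 1) = max(0, 0.746) = 0.746
z -> z = min(1, 1 − 0.873 + 0.873) = min(1, 1.000) = 1.000
y -> y = min(1, 1 − 0.083 + 0.083) = min(1, 1.000) = 1.000
(y -> y) -> (z -> z) = min(1, 1 − 1.000 + 1.000) = min(1, 1.000) = 1.000
(z -> z) -> ((y -> y) -> (z -> z)) = min(1, 1 − 1.000 + 1.000) = min(1, 1.000) = 1.000
~z = 1 − 0.873 = 0.127
~~z = 1 − 0.127 = 0.873
((z -> z) -> ((y -> y) -> (z -> z))) -> ~~z = min(1, 1 − 1.000 + 0.873) = min(1, 0.873) = 0.873
(z & z) & (((z -> z) -> ((y -> y) -> (z -> z))) -> ~~z) = max(0, 0.746 + 0.873 − 1) = max(0, 0.619) = 0.619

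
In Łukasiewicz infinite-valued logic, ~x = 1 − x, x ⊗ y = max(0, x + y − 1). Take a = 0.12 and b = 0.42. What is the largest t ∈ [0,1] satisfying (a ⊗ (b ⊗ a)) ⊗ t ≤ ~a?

b ⊗ a = max(0, 0.42 + 0.12 − 1) = max(0, -0.46) = 0.00
a ⊗ (b ⊗ a) = max(0, 0.12 + 0.00 − 1) = max(0, -0.88) = 0.00
So the left factor is a ⊗ (b ⊗ a) = 0.00.
~a = 1 − 0.12 = 0.88
So the right-hand bound is ~a = 0.88.
The residuum of the Łukasiewicz t-norm gives the supremum: min(1, 1 − 0.00 + 0.88).
1 − 0.00 + 0.88 = 1.88, so t = min(1, 1.88) = 1.00.
Check: 0.00 ⊗ 1.00 = max(0, 0.00) = 0.00 ≤ 0.88.

1.00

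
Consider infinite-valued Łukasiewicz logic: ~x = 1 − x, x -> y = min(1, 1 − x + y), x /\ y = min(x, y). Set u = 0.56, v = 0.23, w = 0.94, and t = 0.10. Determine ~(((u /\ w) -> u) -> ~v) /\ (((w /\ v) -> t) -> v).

0.23

u /\ w = min(0.56, 0.94) = 0.56
(u /\ w) -> u = min(1, 1 − 0.56 + 0.56) = min(1, 1.00) = 1.00
~v = 1 − 0.23 = 0.77
((u /\ w) -> u) -> ~v = min(1, 1 − 1.00 + 0.77) = min(1, 0.77) = 0.77
~(((u /\ w) -> u) -> ~v) = 1 − 0.77 = 0.23
w /\ v = min(0.94, 0.23) = 0.23
(w /\ v) -> t = min(1, 1 − 0.23 + 0.10) = min(1, 0.87) = 0.87
((w /\ v) -> t) -> v = min(1, 1 − 0.87 + 0.23) = min(1, 0.36) = 0.36
~(((u /\ w) -> u) -> ~v) /\ (((w /\ v) -> t) -> v) = min(0.23, 0.36) = 0.23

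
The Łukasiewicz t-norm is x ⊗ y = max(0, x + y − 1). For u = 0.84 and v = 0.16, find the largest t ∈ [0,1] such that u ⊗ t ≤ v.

The residuum of the Łukasiewicz t-norm gives the supremum: min(1, 1 − 0.84 + 0.16).
1 − 0.84 + 0.16 = 0.32, so t = min(1, 0.32) = 0.32.
Check: 0.84 ⊗ 0.32 = max(0, 0.16) = 0.16 ≤ 0.16.

0.32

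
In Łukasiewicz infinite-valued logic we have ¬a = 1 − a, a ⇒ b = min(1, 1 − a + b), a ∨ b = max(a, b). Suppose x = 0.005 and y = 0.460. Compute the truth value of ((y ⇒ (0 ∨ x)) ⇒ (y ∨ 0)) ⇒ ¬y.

0 ∨ x = max(0.000, 0.005) = 0.005
y ⇒ (0 ∨ x) = min(1, 1 − 0.460 + 0.005) = min(1, 0.545) = 0.545
y ∨ 0 = max(0.460, 0.000) = 0.460
(y ⇒ (0 ∨ x)) ⇒ (y ∨ 0) = min(1, 1 − 0.545 + 0.460) = min(1, 0.915) = 0.915
¬y = 1 − 0.460 = 0.540
((y ⇒ (0 ∨ x)) ⇒ (y ∨ 0)) ⇒ ¬y = min(1, 1 − 0.915 + 0.540) = min(1, 0.625) = 0.625

0.625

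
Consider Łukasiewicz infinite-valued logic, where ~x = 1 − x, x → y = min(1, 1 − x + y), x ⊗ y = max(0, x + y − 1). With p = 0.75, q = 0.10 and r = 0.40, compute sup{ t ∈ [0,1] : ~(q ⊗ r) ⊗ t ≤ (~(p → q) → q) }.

0.45

q ⊗ r = max(0, 0.10 + 0.40 − 1) = max(0, -0.50) = 0.00
~(q ⊗ r) = 1 − 0.00 = 1.00
So the left factor is ~(q ⊗ r) = 1.00.
p → q = min(1, 1 − 0.75 + 0.10) = min(1, 0.35) = 0.35
~(p → q) = 1 − 0.35 = 0.65
~(p → q) → q = min(1, 1 − 0.65 + 0.10) = min(1, 0.45) = 0.45
So the right-hand bound is ~(p → q) → q = 0.45.
The residuum of the Łukasiewicz t-norm gives the supremum: min(1, 1 − 1.00 + 0.45).
1 − 1.00 + 0.45 = 0.45, so t = min(1, 0.45) = 0.45.
Check: 1.00 ⊗ 0.45 = max(0, 0.45) = 0.45 ≤ 0.45.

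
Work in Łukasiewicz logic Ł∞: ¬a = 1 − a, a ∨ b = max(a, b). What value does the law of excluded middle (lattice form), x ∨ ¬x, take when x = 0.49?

¬x = 1 − 0.49 = 0.51
x ∨ ¬x = max(0.49, 0.51) = 0.51
(The value 0.51 < 1 shows this instance is not satisfied; not a Ł∞-tautology — its value is max(a, 1−a).)

0.51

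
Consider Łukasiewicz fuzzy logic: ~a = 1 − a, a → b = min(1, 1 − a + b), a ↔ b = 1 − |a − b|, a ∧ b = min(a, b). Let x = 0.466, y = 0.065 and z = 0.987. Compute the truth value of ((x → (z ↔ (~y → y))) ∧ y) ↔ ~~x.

~y = 1 − 0.065 = 0.935
~y → y = min(1, 1 − 0.935 + 0.065) = min(1, 0.130) = 0.130
z ↔ (~y → y) = 1 − |0.987 − 0.130| = 1 − 0.857 = 0.143
x → (z ↔ (~y → y)) = min(1, 1 − 0.466 + 0.143) = min(1, 0.677) = 0.677
(x → (z ↔ (~y → y))) ∧ y = min(0.677, 0.065) = 0.065
~x = 1 − 0.466 = 0.534
~~x = 1 − 0.534 = 0.466
((x → (z ↔ (~y → y))) ∧ y) ↔ ~~x = 1 − |0.065 − 0.466| = 1 − 0.401 = 0.599

0.599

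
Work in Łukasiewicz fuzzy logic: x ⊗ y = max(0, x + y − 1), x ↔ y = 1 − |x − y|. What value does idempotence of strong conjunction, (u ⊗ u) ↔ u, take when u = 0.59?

u ⊗ u = max(0, 0.59 + 0.59 − 1) = max(0, 0.18) = 0.18
(u ⊗ u) ↔ u = 1 − |0.18 − 0.59| = 1 − 0.41 = 0.59
(The value 0.59 < 1 shows this instance is not satisfied; fails in Ł∞ since a ⊗ a = max(0, 2a−1) ≠ a in general.)

0.59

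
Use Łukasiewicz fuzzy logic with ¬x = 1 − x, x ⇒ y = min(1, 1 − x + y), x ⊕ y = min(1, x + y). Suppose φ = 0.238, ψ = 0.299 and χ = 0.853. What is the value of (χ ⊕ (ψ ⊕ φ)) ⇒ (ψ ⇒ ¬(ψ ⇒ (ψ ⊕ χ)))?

0.701

ψ ⊕ φ = min(1, 0.299 + 0.238) = min(1, 0.537) = 0.537
χ ⊕ (ψ ⊕ φ) = min(1, 0.853 + 0.537) = min(1, 1.390) = 1.000
ψ ⊕ χ = min(1, 0.299 + 0.853) = min(1, 1.152) = 1.000
ψ ⇒ (ψ ⊕ χ) = min(1, 1 − 0.299 + 1.000) = min(1, 1.701) = 1.000
¬(ψ ⇒ (ψ ⊕ χ)) = 1 − 1.000 = 0.000
ψ ⇒ ¬(ψ ⇒ (ψ ⊕ χ)) = min(1, 1 − 0.299 + 0.000) = min(1, 0.701) = 0.701
(χ ⊕ (ψ ⊕ φ)) ⇒ (ψ ⇒ ¬(ψ ⇒ (ψ ⊕ χ))) = min(1, 1 − 1.000 + 0.701) = min(1, 0.701) = 0.701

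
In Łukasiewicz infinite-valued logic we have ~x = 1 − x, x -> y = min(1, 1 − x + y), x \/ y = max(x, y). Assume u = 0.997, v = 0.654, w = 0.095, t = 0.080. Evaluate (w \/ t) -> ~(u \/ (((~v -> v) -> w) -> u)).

w \/ t = max(0.095, 0.080) = 0.095
~v = 1 − 0.654 = 0.346
~v -> v = min(1, 1 − 0.346 + 0.654) = min(1, 1.308) = 1.000
(~v -> v) -> w = min(1, 1 − 1.000 + 0.095) = min(1, 0.095) = 0.095
((~v -> v) -> w) -> u = min(1, 1 − 0.095 + 0.997) = min(1, 1.902) = 1.000
u \/ (((~v -> v) -> w) -> u) = max(0.997, 1.000) = 1.000
~(u \/ (((~v -> v) -> w) -> u)) = 1 − 1.000 = 0.000
(w \/ t) -> ~(u \/ (((~v -> v) -> w) -> u)) = min(1, 1 − 0.095 + 0.000) = min(1, 0.905) = 0.905

0.905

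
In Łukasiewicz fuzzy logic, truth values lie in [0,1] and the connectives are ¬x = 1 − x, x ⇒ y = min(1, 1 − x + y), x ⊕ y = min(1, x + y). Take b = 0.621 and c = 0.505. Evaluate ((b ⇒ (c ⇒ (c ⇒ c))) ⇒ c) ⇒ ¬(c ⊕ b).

0.495

c ⇒ c = min(1, 1 − 0.505 + 0.505) = min(1, 1.000) = 1.000
c ⇒ (c ⇒ c) = min(1, 1 − 0.505 + 1.000) = min(1, 1.495) = 1.000
b ⇒ (c ⇒ (c ⇒ c)) = min(1, 1 − 0.621 + 1.000) = min(1, 1.379) = 1.000
(b ⇒ (c ⇒ (c ⇒ c))) ⇒ c = min(1, 1 − 1.000 + 0.505) = min(1, 0.505) = 0.505
c ⊕ b = min(1, 0.505 + 0.621) = min(1, 1.126) = 1.000
¬(c ⊕ b) = 1 − 1.000 = 0.000
((b ⇒ (c ⇒ (c ⇒ c))) ⇒ c) ⇒ ¬(c ⊕ b) = min(1, 1 − 0.505 + 0.000) = min(1, 0.495) = 0.495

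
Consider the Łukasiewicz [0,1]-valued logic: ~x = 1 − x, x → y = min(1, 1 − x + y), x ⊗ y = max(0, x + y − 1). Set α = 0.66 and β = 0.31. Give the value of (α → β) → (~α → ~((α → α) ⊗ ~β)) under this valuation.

1.00

α → β = min(1, 1 − 0.66 + 0.31) = min(1, 0.65) = 0.65
~α = 1 − 0.66 = 0.34
α → α = min(1, 1 − 0.66 + 0.66) = min(1, 1.00) = 1.00
~β = 1 − 0.31 = 0.69
(α → α) ⊗ ~β = max(0, 1.00 + 0.69 − 1) = max(0, 0.69) = 0.69
~((α → α) ⊗ ~β) = 1 − 0.69 = 0.31
~α → ~((α → α) ⊗ ~β) = min(1, 1 − 0.34 + 0.31) = min(1, 0.97) = 0.97
(α → β) → (~α → ~((α → α) ⊗ ~β)) = min(1, 1 − 0.65 + 0.97) = min(1, 1.32) = 1.00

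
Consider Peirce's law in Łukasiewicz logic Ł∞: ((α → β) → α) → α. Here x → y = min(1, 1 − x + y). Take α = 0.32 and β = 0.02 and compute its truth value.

α → β = min(1, 1 − 0.32 + 0.02) = min(1, 0.70) = 0.70
(α → β) → α = min(1, 1 − 0.70 + 0.32) = min(1, 0.62) = 0.62
((α → β) → α) → α = min(1, 1 − 0.62 + 0.32) = min(1, 0.70) = 0.70
(The value 0.70 < 1 shows this instance is not satisfied; not a Ł∞-tautology in general.)

0.70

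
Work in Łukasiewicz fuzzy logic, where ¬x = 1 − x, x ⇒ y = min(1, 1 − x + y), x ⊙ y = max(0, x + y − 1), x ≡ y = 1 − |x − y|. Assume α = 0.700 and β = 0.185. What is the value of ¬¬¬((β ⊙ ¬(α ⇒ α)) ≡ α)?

α ⇒ α = min(1, 1 − 0.700 + 0.700) = min(1, 1.000) = 1.000
¬(α ⇒ α) = 1 − 1.000 = 0.000
β ⊙ ¬(α ⇒ α) = max(0, 0.185 + 0.000 − 1) = max(0, -0.815) = 0.000
(β ⊙ ¬(α ⇒ α)) ≡ α = 1 − |0.000 − 0.700| = 1 − 0.700 = 0.300
¬((β ⊙ ¬(α ⇒ α)) ≡ α) = 1 − 0.300 = 0.700
¬¬((β ⊙ ¬(α ⇒ α)) ≡ α) = 1 − 0.700 = 0.300
¬¬¬((β ⊙ ¬(α ⇒ α)) ≡ α) = 1 − 0.300 = 0.700

0.700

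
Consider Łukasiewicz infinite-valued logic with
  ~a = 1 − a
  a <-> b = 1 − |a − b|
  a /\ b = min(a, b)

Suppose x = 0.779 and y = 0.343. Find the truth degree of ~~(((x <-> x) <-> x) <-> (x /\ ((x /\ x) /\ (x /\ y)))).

x <-> x = 1 − |0.779 − 0.779| = 1 − 0.000 = 1.000
(x <-> x) <-> x = 1 − |1.000 − 0.779| = 1 − 0.221 = 0.779
x /\ x = min(0.779, 0.779) = 0.779
x /\ y = min(0.779, 0.343) = 0.343
(x /\ x) /\ (x /\ y) = min(0.779, 0.343) = 0.343
x /\ ((x /\ x) /\ (x /\ y)) = min(0.779, 0.343) = 0.343
((x <-> x) <-> x) <-> (x /\ ((x /\ x) /\ (x /\ y))) = 1 − |0.779 − 0.343| = 1 − 0.436 = 0.564
~(((x <-> x) <-> x) <-> (x /\ ((x /\ x) /\ (x /\ y)))) = 1 − 0.564 = 0.436
~~(((x <-> x) <-> x) <-> (x /\ ((x /\ x) /\ (x /\ y)))) = 1 − 0.436 = 0.564

0.564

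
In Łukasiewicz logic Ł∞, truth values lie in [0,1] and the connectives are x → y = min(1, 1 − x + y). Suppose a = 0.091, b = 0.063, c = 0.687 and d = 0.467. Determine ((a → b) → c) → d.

a → b = min(1, 1 − 0.091 + 0.063) = min(1, 0.972) = 0.972
(a → b) → c = min(1, 1 − 0.972 + 0.687) = min(1, 0.715) = 0.715
((a → b) → c) → d = min(1, 1 − 0.715 + 0.467) = min(1, 0.752) = 0.752

0.752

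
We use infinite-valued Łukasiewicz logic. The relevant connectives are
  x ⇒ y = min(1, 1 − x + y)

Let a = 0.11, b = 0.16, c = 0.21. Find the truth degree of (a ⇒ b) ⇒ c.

a ⇒ b = min(1, 1 − 0.11 + 0.16) = min(1, 1.05) = 1.00
(a ⇒ b) ⇒ c = min(1, 1 − 1.00 + 0.21) = min(1, 0.21) = 0.21

0.21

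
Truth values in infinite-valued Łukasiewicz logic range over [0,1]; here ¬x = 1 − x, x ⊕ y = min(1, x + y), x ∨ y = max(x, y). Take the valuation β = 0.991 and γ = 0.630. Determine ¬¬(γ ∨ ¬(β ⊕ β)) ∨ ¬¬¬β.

β ⊕ β = min(1, 0.991 + 0.991) = min(1, 1.982) = 1.000
¬(β ⊕ β) = 1 − 1.000 = 0.000
γ ∨ ¬(β ⊕ β) = max(0.630, 0.000) = 0.630
¬(γ ∨ ¬(β ⊕ β)) = 1 − 0.630 = 0.370
¬¬(γ ∨ ¬(β ⊕ β)) = 1 − 0.370 = 0.630
¬β = 1 − 0.991 = 0.009
¬¬β = 1 − 0.009 = 0.991
¬¬¬β = 1 − 0.991 = 0.009
¬¬(γ ∨ ¬(β ⊕ β)) ∨ ¬¬¬β = max(0.630, 0.009) = 0.630

0.630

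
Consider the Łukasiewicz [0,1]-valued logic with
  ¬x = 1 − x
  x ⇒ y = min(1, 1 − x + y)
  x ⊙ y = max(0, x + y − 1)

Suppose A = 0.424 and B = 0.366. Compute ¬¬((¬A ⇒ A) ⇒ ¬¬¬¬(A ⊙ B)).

¬A = 1 − 0.424 = 0.576
¬A ⇒ A = min(1, 1 − 0.576 + 0.424) = min(1, 0.848) = 0.848
A ⊙ B = max(0, 0.424 + 0.366 − 1) = max(0, -0.210) = 0.000
¬(A ⊙ B) = 1 − 0.000 = 1.000
¬¬(A ⊙ B) = 1 − 1.000 = 0.000
¬¬¬(A ⊙ B) = 1 − 0.000 = 1.000
¬¬¬¬(A ⊙ B) = 1 − 1.000 = 0.000
(¬A ⇒ A) ⇒ ¬¬¬¬(A ⊙ B) = min(1, 1 − 0.848 + 0.000) = min(1, 0.152) = 0.152
¬((¬A ⇒ A) ⇒ ¬¬¬¬(A ⊙ B)) = 1 − 0.152 = 0.848
¬¬((¬A ⇒ A) ⇒ ¬¬¬¬(A ⊙ B)) = 1 − 0.848 = 0.152

0.152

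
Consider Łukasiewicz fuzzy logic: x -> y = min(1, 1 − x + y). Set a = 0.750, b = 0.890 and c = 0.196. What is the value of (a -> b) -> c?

a -> b = min(1, 1 − 0.750 + 0.890) = min(1, 1.140) = 1.000
(a -> b) -> c = min(1, 1 − 1.000 + 0.196) = min(1, 0.196) = 0.196

0.196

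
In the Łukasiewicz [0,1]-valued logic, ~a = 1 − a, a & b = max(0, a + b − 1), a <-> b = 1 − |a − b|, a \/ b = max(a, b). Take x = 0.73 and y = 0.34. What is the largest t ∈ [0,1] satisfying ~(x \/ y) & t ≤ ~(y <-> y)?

0.73

x \/ y = max(0.73, 0.34) = 0.73
~(x \/ y) = 1 − 0.73 = 0.27
So the left factor is ~(x \/ y) = 0.27.
y <-> y = 1 − |0.34 − 0.34| = 1 − 0.00 = 1.00
~(y <-> y) = 1 − 1.00 = 0.00
So the right-hand bound is ~(y <-> y) = 0.00.
The residuum of the Łukasiewicz t-norm gives the supremum: min(1, 1 − 0.27 + 0.00).
1 − 0.27 + 0.00 = 0.73, so t = min(1, 0.73) = 0.73.
Check: 0.27 & 0.73 = max(0, 0.00) = 0.00 ≤ 0.00.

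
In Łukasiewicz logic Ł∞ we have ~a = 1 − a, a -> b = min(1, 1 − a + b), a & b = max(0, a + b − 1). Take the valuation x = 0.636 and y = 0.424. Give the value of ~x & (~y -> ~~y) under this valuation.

0.212

~x = 1 − 0.636 = 0.364
~y = 1 − 0.424 = 0.576
~~y = 1 − 0.576 = 0.424
~y -> ~~y = min(1, 1 − 0.576 + 0.424) = min(1, 0.848) = 0.848
~x & (~y -> ~~y) = max(0, 0.364 + 0.848 − 1) = max(0, 0.212) = 0.212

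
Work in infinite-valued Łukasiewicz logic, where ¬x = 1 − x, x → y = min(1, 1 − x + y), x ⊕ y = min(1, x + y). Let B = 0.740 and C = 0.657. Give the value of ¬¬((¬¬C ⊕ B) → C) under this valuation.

0.657

¬C = 1 − 0.657 = 0.343
¬¬C = 1 − 0.343 = 0.657
¬¬C ⊕ B = min(1, 0.657 + 0.740) = min(1, 1.397) = 1.000
(¬¬C ⊕ B) → C = min(1, 1 − 1.000 + 0.657) = min(1, 0.657) = 0.657
¬((¬¬C ⊕ B) → C) = 1 − 0.657 = 0.343
¬¬((¬¬C ⊕ B) → C) = 1 − 0.343 = 0.657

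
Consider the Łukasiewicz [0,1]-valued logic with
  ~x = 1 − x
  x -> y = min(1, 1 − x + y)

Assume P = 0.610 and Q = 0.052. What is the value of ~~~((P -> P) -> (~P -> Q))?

P -> P = min(1, 1 − 0.610 + 0.610) = min(1, 1.000) = 1.000
~P = 1 − 0.610 = 0.390
~P -> Q = min(1, 1 − 0.390 + 0.052) = min(1, 0.662) = 0.662
(P -> P) -> (~P -> Q) = min(1, 1 − 1.000 + 0.662) = min(1, 0.662) = 0.662
~((P -> P) -> (~P -> Q)) = 1 − 0.662 = 0.338
~~((P -> P) -> (~P -> Q)) = 1 − 0.338 = 0.662
~~~((P -> P) -> (~P -> Q)) = 1 − 0.662 = 0.338

0.338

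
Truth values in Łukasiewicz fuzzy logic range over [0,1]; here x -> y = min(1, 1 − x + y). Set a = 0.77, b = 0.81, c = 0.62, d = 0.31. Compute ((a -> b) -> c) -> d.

a -> b = min(1, 1 − 0.77 + 0.81) = min(1, 1.04) = 1.00
(a -> b) -> c = min(1, 1 − 1.00 + 0.62) = min(1, 0.62) = 0.62
((a -> b) -> c) -> d = min(1, 1 − 0.62 + 0.31) = min(1, 0.69) = 0.69

0.69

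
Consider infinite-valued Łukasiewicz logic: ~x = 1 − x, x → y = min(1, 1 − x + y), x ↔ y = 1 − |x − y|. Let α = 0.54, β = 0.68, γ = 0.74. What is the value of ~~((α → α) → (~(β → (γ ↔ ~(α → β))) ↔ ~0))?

α → α = min(1, 1 − 0.54 + 0.54) = min(1, 1.00) = 1.00
α → β = min(1, 1 − 0.54 + 0.68) = min(1, 1.14) = 1.00
~(α → β) = 1 − 1.00 = 0.00
γ ↔ ~(α → β) = 1 − |0.74 − 0.00| = 1 − 0.74 = 0.26
β → (γ ↔ ~(α → β)) = min(1, 1 − 0.68 + 0.26) = min(1, 0.58) = 0.58
~(β → (γ ↔ ~(α → β))) = 1 − 0.58 = 0.42
~0 = 1 − 0.00 = 1.00
~(β → (γ ↔ ~(α → β))) ↔ ~0 = 1 − |0.42 − 1.00| = 1 − 0.58 = 0.42
(α → α) → (~(β → (γ ↔ ~(α → β))) ↔ ~0) = min(1, 1 − 1.00 + 0.42) = min(1, 0.42) = 0.42
~((α → α) → (~(β → (γ ↔ ~(α → β))) ↔ ~0)) = 1 − 0.42 = 0.58
~~((α → α) → (~(β → (γ ↔ ~(α → β))) ↔ ~0)) = 1 − 0.58 = 0.42

0.42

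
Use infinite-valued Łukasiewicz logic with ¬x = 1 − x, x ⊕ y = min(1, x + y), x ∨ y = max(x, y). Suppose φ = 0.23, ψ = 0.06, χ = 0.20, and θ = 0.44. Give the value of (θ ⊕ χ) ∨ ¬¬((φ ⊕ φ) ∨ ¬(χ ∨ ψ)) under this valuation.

θ ⊕ χ = min(1, 0.44 + 0.20) = min(1, 0.64) = 0.64
φ ⊕ φ = min(1, 0.23 + 0.23) = min(1, 0.46) = 0.46
χ ∨ ψ = max(0.20, 0.06) = 0.20
¬(χ ∨ ψ) = 1 − 0.20 = 0.80
(φ ⊕ φ) ∨ ¬(χ ∨ ψ) = max(0.46, 0.80) = 0.80
¬((φ ⊕ φ) ∨ ¬(χ ∨ ψ)) = 1 − 0.80 = 0.20
¬¬((φ ⊕ φ) ∨ ¬(χ ∨ ψ)) = 1 − 0.20 = 0.80
(θ ⊕ χ) ∨ ¬¬((φ ⊕ φ) ∨ ¬(χ ∨ ψ)) = max(0.64, 0.80) = 0.80

0.80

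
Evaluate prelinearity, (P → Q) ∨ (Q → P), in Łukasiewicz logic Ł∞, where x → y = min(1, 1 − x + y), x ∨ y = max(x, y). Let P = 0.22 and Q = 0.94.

1.00

P → Q = min(1, 1 − 0.22 + 0.94) = min(1, 1.72) = 1.00
Q → P = min(1, 1 − 0.94 + 0.22) = min(1, 0.28) = 0.28
(P → Q) ∨ (Q → P) = max(1.00, 0.28) = 1.00
(As expected: a Ł∞-tautology — holds in every MV-chain.)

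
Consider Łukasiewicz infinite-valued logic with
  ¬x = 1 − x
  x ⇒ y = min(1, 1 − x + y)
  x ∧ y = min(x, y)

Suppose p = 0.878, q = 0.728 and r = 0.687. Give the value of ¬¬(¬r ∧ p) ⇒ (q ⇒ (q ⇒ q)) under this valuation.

1.000

¬r = 1 − 0.687 = 0.313
¬r ∧ p = min(0.313, 0.878) = 0.313
¬(¬r ∧ p) = 1 − 0.313 = 0.687
¬¬(¬r ∧ p) = 1 − 0.687 = 0.313
q ⇒ q = min(1, 1 − 0.728 + 0.728) = min(1, 1.000) = 1.000
q ⇒ (q ⇒ q) = min(1, 1 − 0.728 + 1.000) = min(1, 1.272) = 1.000
¬¬(¬r ∧ p) ⇒ (q ⇒ (q ⇒ q)) = min(1, 1 − 0.313 + 1.000) = min(1, 1.687) = 1.000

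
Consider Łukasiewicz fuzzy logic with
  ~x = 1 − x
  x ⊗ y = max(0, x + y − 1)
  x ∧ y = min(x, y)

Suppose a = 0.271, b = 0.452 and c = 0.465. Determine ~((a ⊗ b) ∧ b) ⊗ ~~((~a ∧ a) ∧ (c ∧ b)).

a ⊗ b = max(0, 0.271 + 0.452 − 1) = max(0, -0.277) = 0.000
(a ⊗ b) ∧ b = min(0.000, 0.452) = 0.000
~((a ⊗ b) ∧ b) = 1 − 0.000 = 1.000
~a = 1 − 0.271 = 0.729
~a ∧ a = min(0.729, 0.271) = 0.271
c ∧ b = min(0.465, 0.452) = 0.452
(~a ∧ a) ∧ (c ∧ b) = min(0.271, 0.452) = 0.271
~((~a ∧ a) ∧ (c ∧ b)) = 1 − 0.271 = 0.729
~~((~a ∧ a) ∧ (c ∧ b)) = 1 − 0.729 = 0.271
~((a ⊗ b) ∧ b) ⊗ ~~((~a ∧ a) ∧ (c ∧ b)) = max(0, 1.000 + 0.271 − 1) = max(0, 0.271) = 0.271

0.271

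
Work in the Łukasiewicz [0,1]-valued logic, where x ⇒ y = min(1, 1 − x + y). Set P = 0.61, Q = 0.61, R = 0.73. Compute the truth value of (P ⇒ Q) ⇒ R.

0.73

P ⇒ Q = min(1, 1 − 0.61 + 0.61) = min(1, 1.00) = 1.00
(P ⇒ Q) ⇒ R = min(1, 1 − 1.00 + 0.73) = min(1, 0.73) = 0.73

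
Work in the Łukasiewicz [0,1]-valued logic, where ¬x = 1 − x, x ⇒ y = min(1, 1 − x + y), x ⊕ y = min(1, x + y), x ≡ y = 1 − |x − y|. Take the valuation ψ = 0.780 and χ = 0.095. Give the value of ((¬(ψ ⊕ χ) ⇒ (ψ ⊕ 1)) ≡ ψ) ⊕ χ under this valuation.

0.875

ψ ⊕ χ = min(1, 0.780 + 0.095) = min(1, 0.875) = 0.875
¬(ψ ⊕ χ) = 1 − 0.875 = 0.125
ψ ⊕ 1 = min(1, 0.780 + 1.000) = min(1, 1.780) = 1.000
¬(ψ ⊕ χ) ⇒ (ψ ⊕ 1) = min(1, 1 − 0.125 + 1.000) = min(1, 1.875) = 1.000
(¬(ψ ⊕ χ) ⇒ (ψ ⊕ 1)) ≡ ψ = 1 − |1.000 − 0.780| = 1 − 0.220 = 0.780
((¬(ψ ⊕ χ) ⇒ (ψ ⊕ 1)) ≡ ψ) ⊕ χ = min(1, 0.780 + 0.095) = min(1, 0.875) = 0.875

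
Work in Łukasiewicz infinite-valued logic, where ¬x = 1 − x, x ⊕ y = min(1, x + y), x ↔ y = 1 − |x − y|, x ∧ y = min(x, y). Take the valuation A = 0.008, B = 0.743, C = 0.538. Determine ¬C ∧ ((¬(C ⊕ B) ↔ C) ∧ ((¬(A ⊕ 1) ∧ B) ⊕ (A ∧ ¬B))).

¬C = 1 − 0.538 = 0.462
C ⊕ B = min(1, 0.538 + 0.743) = min(1, 1.281) = 1.000
¬(C ⊕ B) = 1 − 1.000 = 0.000
¬(C ⊕ B) ↔ C = 1 − |0.000 − 0.538| = 1 − 0.538 = 0.462
A ⊕ 1 = min(1, 0.008 + 1.000) = min(1, 1.008) = 1.000
¬(A ⊕ 1) = 1 − 1.000 = 0.000
¬(A ⊕ 1) ∧ B = min(0.000, 0.743) = 0.000
¬B = 1 − 0.743 = 0.257
A ∧ ¬B = min(0.008, 0.257) = 0.008
(¬(A ⊕ 1) ∧ B) ⊕ (A ∧ ¬B) = min(1, 0.000 + 0.008) = min(1, 0.008) = 0.008
(¬(C ⊕ B) ↔ C) ∧ ((¬(A ⊕ 1) ∧ B) ⊕ (A ∧ ¬B)) = min(0.462, 0.008) = 0.008
¬C ∧ ((¬(C ⊕ B) ↔ C) ∧ ((¬(A ⊕ 1) ∧ B) ⊕ (A ∧ ¬B))) = min(0.462, 0.008) = 0.008

0.008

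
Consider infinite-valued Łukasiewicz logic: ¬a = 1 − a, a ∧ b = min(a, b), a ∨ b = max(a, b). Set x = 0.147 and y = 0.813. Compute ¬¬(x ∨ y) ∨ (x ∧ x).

x ∨ y = max(0.147, 0.813) = 0.813
¬(x ∨ y) = 1 − 0.813 = 0.187
¬¬(x ∨ y) = 1 − 0.187 = 0.813
x ∧ x = min(0.147, 0.147) = 0.147
¬¬(x ∨ y) ∨ (x ∧ x) = max(0.813, 0.147) = 0.813

0.813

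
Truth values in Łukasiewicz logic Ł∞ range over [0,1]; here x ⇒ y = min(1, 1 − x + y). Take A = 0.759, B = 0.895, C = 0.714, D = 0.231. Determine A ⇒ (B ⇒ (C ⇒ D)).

0.863

C ⇒ D = min(1, 1 − 0.714 + 0.231) = min(1, 0.517) = 0.517
B ⇒ (C ⇒ D) = min(1, 1 − 0.895 + 0.517) = min(1, 0.622) = 0.622
A ⇒ (B ⇒ (C ⇒ D)) = min(1, 1 − 0.759 + 0.622) = min(1, 0.863) = 0.863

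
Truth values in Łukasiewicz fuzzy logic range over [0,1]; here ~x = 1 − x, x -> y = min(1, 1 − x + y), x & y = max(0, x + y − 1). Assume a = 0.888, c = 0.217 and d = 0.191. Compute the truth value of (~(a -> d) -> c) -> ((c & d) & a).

0.480

a -> d = min(1, 1 − 0.888 + 0.191) = min(1, 0.303) = 0.303
~(a -> d) = 1 − 0.303 = 0.697
~(a -> d) -> c = min(1, 1 − 0.697 + 0.217) = min(1, 0.520) = 0.520
c & d = max(0, 0.217 + 0.191 − 1) = max(0, -0.592) = 0.000
(c & d) & a = max(0, 0.000 + 0.888 − 1) = max(0, -0.112) = 0.000
(~(a -> d) -> c) -> ((c & d) & a) = min(1, 1 − 0.520 + 0.000) = min(1, 0.480) = 0.480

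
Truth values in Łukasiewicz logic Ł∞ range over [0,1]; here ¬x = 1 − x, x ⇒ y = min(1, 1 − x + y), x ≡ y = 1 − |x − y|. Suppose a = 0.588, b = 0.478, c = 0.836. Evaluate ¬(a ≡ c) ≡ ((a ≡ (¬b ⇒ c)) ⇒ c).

a ≡ c = 1 − |0.588 − 0.836| = 1 − 0.248 = 0.752
¬(a ≡ c) = 1 − 0.752 = 0.248
¬b = 1 − 0.478 = 0.522
¬b ⇒ c = min(1, 1 − 0.522 + 0.836) = min(1, 1.314) = 1.000
a ≡ (¬b ⇒ c) = 1 − |0.588 − 1.000| = 1 − 0.412 = 0.588
(a ≡ (¬b ⇒ c)) ⇒ c = min(1, 1 − 0.588 + 0.836) = min(1, 1.248) = 1.000
¬(a ≡ c) ≡ ((a ≡ (¬b ⇒ c)) ⇒ c) = 1 − |0.248 − 1.000| = 1 − 0.752 = 0.248

0.248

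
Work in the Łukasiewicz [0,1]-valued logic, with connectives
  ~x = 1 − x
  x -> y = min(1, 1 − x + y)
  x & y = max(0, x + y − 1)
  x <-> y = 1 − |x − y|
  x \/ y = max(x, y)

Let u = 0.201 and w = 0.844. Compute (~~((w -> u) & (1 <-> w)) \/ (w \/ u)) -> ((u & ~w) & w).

0.156

w -> u = min(1, 1 − 0.844 + 0.201) = min(1, 0.357) = 0.357
1 <-> w = 1 − |1.000 − 0.844| = 1 − 0.156 = 0.844
(w -> u) & (1 <-> w) = max(0, 0.357 + 0.844 − 1) = max(0, 0.201) = 0.201
~((w -> u) & (1 <-> w)) = 1 − 0.201 = 0.799
~~((w -> u) & (1 <-> w)) = 1 − 0.799 = 0.201
w \/ u = max(0.844, 0.201) = 0.844
~~((w -> u) & (1 <-> w)) \/ (w \/ u) = max(0.201, 0.844) = 0.844
~w = 1 − 0.844 = 0.156
u & ~w = max(0, 0.201 + 0.156 − 1) = max(0, -0.643) = 0.000
(u & ~w) & w = max(0, 0.000 + 0.844 − 1) = max(0, -0.156) = 0.000
(~~((w -> u) & (1 <-> w)) \/ (w \/ u)) -> ((u & ~w) & w) = min(1, 1 − 0.844 + 0.000) = min(1, 0.156) = 0.156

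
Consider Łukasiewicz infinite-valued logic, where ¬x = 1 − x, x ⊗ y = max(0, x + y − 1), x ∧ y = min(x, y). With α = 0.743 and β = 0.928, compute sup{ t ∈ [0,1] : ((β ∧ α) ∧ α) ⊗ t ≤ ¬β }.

0.329

β ∧ α = min(0.928, 0.743) = 0.743
(β ∧ α) ∧ α = min(0.743, 0.743) = 0.743
So the left factor is (β ∧ α) ∧ α = 0.743.
¬β = 1 − 0.928 = 0.072
So the right-hand bound is ¬β = 0.072.
The residuum of the Łukasiewicz t-norm gives the supremum: min(1, 1 − 0.743 + 0.072).
1 − 0.743 + 0.072 = 0.329, so t = min(1, 0.329) = 0.329.
Check: 0.743 ⊗ 0.329 = max(0, 0.072) = 0.072 ≤ 0.072.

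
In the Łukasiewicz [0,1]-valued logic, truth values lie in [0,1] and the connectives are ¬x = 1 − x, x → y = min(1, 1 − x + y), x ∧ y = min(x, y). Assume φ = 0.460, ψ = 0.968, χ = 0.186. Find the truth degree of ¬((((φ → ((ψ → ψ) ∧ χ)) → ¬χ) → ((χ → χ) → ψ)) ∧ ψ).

0.032

ψ → ψ = min(1, 1 − 0.968 + 0.968) = min(1, 1.000) = 1.000
(ψ → ψ) ∧ χ = min(1.000, 0.186) = 0.186
φ → ((ψ → ψ) ∧ χ) = min(1, 1 − 0.460 + 0.186) = min(1, 0.726) = 0.726
¬χ = 1 − 0.186 = 0.814
(φ → ((ψ → ψ) ∧ χ)) → ¬χ = min(1, 1 − 0.726 + 0.814) = min(1, 1.088) = 1.000
χ → χ = min(1, 1 − 0.186 + 0.186) = min(1, 1.000) = 1.000
(χ → χ) → ψ = min(1, 1 − 1.000 + 0.968) = min(1, 0.968) = 0.968
((φ → ((ψ → ψ) ∧ χ)) → ¬χ) → ((χ → χ) → ψ) = min(1, 1 − 1.000 + 0.968) = min(1, 0.968) = 0.968
(((φ → ((ψ → ψ) ∧ χ)) → ¬χ) → ((χ → χ) → ψ)) ∧ ψ = min(0.968, 0.968) = 0.968
¬((((φ → ((ψ → ψ) ∧ χ)) → ¬χ) → ((χ → χ) → ψ)) ∧ ψ) = 1 − 0.968 = 0.032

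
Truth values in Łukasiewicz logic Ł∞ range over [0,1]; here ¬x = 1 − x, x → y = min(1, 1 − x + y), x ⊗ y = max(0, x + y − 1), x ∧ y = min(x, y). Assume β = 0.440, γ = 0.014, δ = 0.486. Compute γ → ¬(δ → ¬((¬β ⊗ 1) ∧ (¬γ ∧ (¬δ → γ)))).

0.986

¬β = 1 − 0.440 = 0.560
¬β ⊗ 1 = max(0, 0.560 + 1.000 − 1) = max(0, 0.560) = 0.560
¬γ = 1 − 0.014 = 0.986
¬δ = 1 − 0.486 = 0.514
¬δ → γ = min(1, 1 − 0.514 + 0.014) = min(1, 0.500) = 0.500
¬γ ∧ (¬δ → γ) = min(0.986, 0.500) = 0.500
(¬β ⊗ 1) ∧ (¬γ ∧ (¬δ → γ)) = min(0.560, 0.500) = 0.500
¬((¬β ⊗ 1) ∧ (¬γ ∧ (¬δ → γ))) = 1 − 0.500 = 0.500
δ → ¬((¬β ⊗ 1) ∧ (¬γ ∧ (¬δ → γ))) = min(1, 1 − 0.486 + 0.500) = min(1, 1.014) = 1.000
¬(δ → ¬((¬β ⊗ 1) ∧ (¬γ ∧ (¬δ → γ)))) = 1 − 1.000 = 0.000
γ → ¬(δ → ¬((¬β ⊗ 1) ∧ (¬γ ∧ (¬δ → γ)))) = min(1, 1 − 0.014 + 0.000) = min(1, 0.986) = 0.986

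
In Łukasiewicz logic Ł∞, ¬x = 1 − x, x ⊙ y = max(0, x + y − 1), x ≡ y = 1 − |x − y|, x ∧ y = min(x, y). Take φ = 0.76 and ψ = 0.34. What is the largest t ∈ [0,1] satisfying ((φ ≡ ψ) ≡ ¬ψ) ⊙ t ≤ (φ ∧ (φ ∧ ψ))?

0.42

φ ≡ ψ = 1 − |0.76 − 0.34| = 1 − 0.42 = 0.58
¬ψ = 1 − 0.34 = 0.66
(φ ≡ ψ) ≡ ¬ψ = 1 − |0.58 − 0.66| = 1 − 0.08 = 0.92
So the left factor is (φ ≡ ψ) ≡ ¬ψ = 0.92.
φ ∧ ψ = min(0.76, 0.34) = 0.34
φ ∧ (φ ∧ ψ) = min(0.76, 0.34) = 0.34
So the right-hand bound is φ ∧ (φ ∧ ψ) = 0.34.
The residuum of the Łukasiewicz t-norm gives the supremum: min(1, 1 − 0.92 + 0.34).
1 − 0.92 + 0.34 = 0.42, so t = min(1, 0.42) = 0.42.
Check: 0.92 ⊙ 0.42 = max(0, 0.34) = 0.34 ≤ 0.34.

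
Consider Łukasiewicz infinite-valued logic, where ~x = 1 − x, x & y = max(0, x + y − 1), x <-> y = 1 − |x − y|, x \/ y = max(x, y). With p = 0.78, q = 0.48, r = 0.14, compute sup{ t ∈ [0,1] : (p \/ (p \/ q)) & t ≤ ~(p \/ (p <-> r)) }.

p \/ q = max(0.78, 0.48) = 0.78
p \/ (p \/ q) = max(0.78, 0.78) = 0.78
So the left factor is p \/ (p \/ q) = 0.78.
p <-> r = 1 − |0.78 − 0.14| = 1 − 0.64 = 0.36
p \/ (p <-> r) = max(0.78, 0.36) = 0.78
~(p \/ (p <-> r)) = 1 − 0.78 = 0.22
So the right-hand bound is ~(p \/ (p <-> r)) = 0.22.
The residuum of the Łukasiewicz t-norm gives the supremum: min(1, 1 − 0.78 + 0.22).
1 − 0.78 + 0.22 = 0.44, so t = min(1, 0.44) = 0.44.
Check: 0.78 & 0.44 = max(0, 0.22) = 0.22 ≤ 0.22.

0.44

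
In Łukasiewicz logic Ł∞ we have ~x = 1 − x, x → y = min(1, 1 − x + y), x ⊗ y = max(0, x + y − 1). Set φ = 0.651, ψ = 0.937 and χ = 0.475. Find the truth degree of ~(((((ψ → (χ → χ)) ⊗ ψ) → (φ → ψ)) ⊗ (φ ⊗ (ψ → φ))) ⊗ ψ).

0.698

χ → χ = min(1, 1 − 0.475 + 0.475) = min(1, 1.000) = 1.000
ψ → (χ → χ) = min(1, 1 − 0.937 + 1.000) = min(1, 1.063) = 1.000
(ψ → (χ → χ)) ⊗ ψ = max(0, 1.000 + 0.937 − 1) = max(0, 0.937) = 0.937
φ → ψ = min(1, 1 − 0.651 + 0.937) = min(1, 1.286) = 1.000
((ψ → (χ → χ)) ⊗ ψ) → (φ → ψ) = min(1, 1 − 0.937 + 1.000) = min(1, 1.063) = 1.000
ψ → φ = min(1, 1 − 0.937 + 0.651) = min(1, 0.714) = 0.714
φ ⊗ (ψ → φ) = max(0, 0.651 + 0.714 − 1) = max(0, 0.365) = 0.365
(((ψ → (χ → χ)) ⊗ ψ) → (φ → ψ)) ⊗ (φ ⊗ (ψ → φ)) = max(0, 1.000 + 0.365 − 1) = max(0, 0.365) = 0.365
((((ψ → (χ → χ)) ⊗ ψ) → (φ → ψ)) ⊗ (φ ⊗ (ψ → φ))) ⊗ ψ = max(0, 0.365 + 0.937 − 1) = max(0, 0.302) = 0.302
~(((((ψ → (χ → χ)) ⊗ ψ) → (φ → ψ)) ⊗ (φ ⊗ (ψ → φ))) ⊗ ψ) = 1 − 0.302 = 0.698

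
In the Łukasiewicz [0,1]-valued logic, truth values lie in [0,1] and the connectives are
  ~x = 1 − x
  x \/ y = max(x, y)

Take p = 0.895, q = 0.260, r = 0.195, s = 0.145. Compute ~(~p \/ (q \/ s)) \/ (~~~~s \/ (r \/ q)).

~p = 1 − 0.895 = 0.105
q \/ s = max(0.260, 0.145) = 0.260
~p \/ (q \/ s) = max(0.105, 0.260) = 0.260
~(~p \/ (q \/ s)) = 1 − 0.260 = 0.740
~s = 1 − 0.145 = 0.855
~~s = 1 − 0.855 = 0.145
~~~s = 1 − 0.145 = 0.855
~~~~s = 1 − 0.855 = 0.145
r \/ q = max(0.195, 0.260) = 0.260
~~~~s \/ (r \/ q) = max(0.145, 0.260) = 0.260
~(~p \/ (q \/ s)) \/ (~~~~s \/ (r \/ q)) = max(0.740, 0.260) = 0.740

0.740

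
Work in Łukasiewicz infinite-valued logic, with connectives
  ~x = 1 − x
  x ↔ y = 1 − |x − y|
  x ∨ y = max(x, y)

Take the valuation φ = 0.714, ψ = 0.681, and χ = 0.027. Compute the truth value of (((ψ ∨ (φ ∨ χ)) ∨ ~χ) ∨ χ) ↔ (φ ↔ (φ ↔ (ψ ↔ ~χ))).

φ ∨ χ = max(0.714, 0.027) = 0.714
ψ ∨ (φ ∨ χ) = max(0.681, 0.714) = 0.714
~χ = 1 − 0.027 = 0.973
(ψ ∨ (φ ∨ χ)) ∨ ~χ = max(0.714, 0.973) = 0.973
((ψ ∨ (φ ∨ χ)) ∨ ~χ) ∨ χ = max(0.973, 0.027) = 0.973
ψ ↔ ~χ = 1 − |0.681 − 0.973| = 1 − 0.292 = 0.708
φ ↔ (ψ ↔ ~χ) = 1 − |0.714 − 0.708| = 1 − 0.006 = 0.994
φ ↔ (φ ↔ (ψ ↔ ~χ)) = 1 − |0.714 − 0.994| = 1 − 0.280 = 0.720
(((ψ ∨ (φ ∨ χ)) ∨ ~χ) ∨ χ) ↔ (φ ↔ (φ ↔ (ψ ↔ ~χ))) = 1 − |0.973 − 0.720| = 1 − 0.253 = 0.747

0.747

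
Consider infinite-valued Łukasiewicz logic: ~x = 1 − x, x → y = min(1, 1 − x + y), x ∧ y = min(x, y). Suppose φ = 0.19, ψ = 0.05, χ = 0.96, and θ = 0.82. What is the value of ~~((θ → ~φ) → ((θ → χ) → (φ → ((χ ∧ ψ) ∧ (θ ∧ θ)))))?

0.87

~φ = 1 − 0.19 = 0.81
θ → ~φ = min(1, 1 − 0.82 + 0.81) = min(1, 0.99) = 0.99
θ → χ = min(1, 1 − 0.82 + 0.96) = min(1, 1.14) = 1.00
χ ∧ ψ = min(0.96, 0.05) = 0.05
θ ∧ θ = min(0.82, 0.82) = 0.82
(χ ∧ ψ) ∧ (θ ∧ θ) = min(0.05, 0.82) = 0.05
φ → ((χ ∧ ψ) ∧ (θ ∧ θ)) = min(1, 1 − 0.19 + 0.05) = min(1, 0.86) = 0.86
(θ → χ) → (φ → ((χ ∧ ψ) ∧ (θ ∧ θ))) = min(1, 1 − 1.00 + 0.86) = min(1, 0.86) = 0.86
(θ → ~φ) → ((θ → χ) → (φ → ((χ ∧ ψ) ∧ (θ ∧ θ)))) = min(1, 1 − 0.99 + 0.86) = min(1, 0.87) = 0.87
~((θ → ~φ) → ((θ → χ) → (φ → ((χ ∧ ψ) ∧ (θ ∧ θ))))) = 1 − 0.87 = 0.13
~~((θ → ~φ) → ((θ → χ) → (φ → ((χ ∧ ψ) ∧ (θ ∧ θ))))) = 1 − 0.13 = 0.87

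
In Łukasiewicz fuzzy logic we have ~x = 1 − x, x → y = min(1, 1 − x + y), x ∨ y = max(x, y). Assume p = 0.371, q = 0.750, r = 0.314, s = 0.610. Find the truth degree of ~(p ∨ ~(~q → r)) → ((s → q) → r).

~q = 1 − 0.750 = 0.250
~q → r = min(1, 1 − 0.250 + 0.314) = min(1, 1.064) = 1.000
~(~q → r) = 1 − 1.000 = 0.000
p ∨ ~(~q → r) = max(0.371, 0.000) = 0.371
~(p ∨ ~(~q → r)) = 1 − 0.371 = 0.629
s → q = min(1, 1 − 0.610 + 0.750) = min(1, 1.140) = 1.000
(s → q) → r = min(1, 1 − 1.000 + 0.314) = min(1, 0.314) = 0.314
~(p ∨ ~(~q → r)) → ((s → q) → r) = min(1, 1 − 0.629 + 0.314) = min(1, 0.685) = 0.685

0.685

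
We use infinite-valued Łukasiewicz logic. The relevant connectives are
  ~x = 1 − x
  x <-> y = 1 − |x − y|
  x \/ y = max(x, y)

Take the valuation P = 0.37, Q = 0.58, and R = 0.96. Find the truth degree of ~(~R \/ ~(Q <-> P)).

~R = 1 − 0.96 = 0.04
Q <-> P = 1 − |0.58 − 0.37| = 1 − 0.21 = 0.79
~(Q <-> P) = 1 − 0.79 = 0.21
~R \/ ~(Q <-> P) = max(0.04, 0.21) = 0.21
~(~R \/ ~(Q <-> P)) = 1 − 0.21 = 0.79

0.79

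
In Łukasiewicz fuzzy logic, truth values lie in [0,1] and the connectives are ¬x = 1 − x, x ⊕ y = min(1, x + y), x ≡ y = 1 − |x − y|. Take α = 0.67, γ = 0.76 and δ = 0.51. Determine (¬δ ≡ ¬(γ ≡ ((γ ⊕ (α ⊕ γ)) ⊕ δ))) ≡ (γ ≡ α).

0.84

¬δ = 1 − 0.51 = 0.49
α ⊕ γ = min(1, 0.67 + 0.76) = min(1, 1.43) = 1.00
γ ⊕ (α ⊕ γ) = min(1, 0.76 + 1.00) = min(1, 1.76) = 1.00
(γ ⊕ (α ⊕ γ)) ⊕ δ = min(1, 1.00 + 0.51) = min(1, 1.51) = 1.00
γ ≡ ((γ ⊕ (α ⊕ γ)) ⊕ δ) = 1 − |0.76 − 1.00| = 1 − 0.24 = 0.76
¬(γ ≡ ((γ ⊕ (α ⊕ γ)) ⊕ δ)) = 1 − 0.76 = 0.24
¬δ ≡ ¬(γ ≡ ((γ ⊕ (α ⊕ γ)) ⊕ δ)) = 1 − |0.49 − 0.24| = 1 − 0.25 = 0.75
γ ≡ α = 1 − |0.76 − 0.67| = 1 − 0.09 = 0.91
(¬δ ≡ ¬(γ ≡ ((γ ⊕ (α ⊕ γ)) ⊕ δ))) ≡ (γ ≡ α) = 1 − |0.75 − 0.91| = 1 − 0.16 = 0.84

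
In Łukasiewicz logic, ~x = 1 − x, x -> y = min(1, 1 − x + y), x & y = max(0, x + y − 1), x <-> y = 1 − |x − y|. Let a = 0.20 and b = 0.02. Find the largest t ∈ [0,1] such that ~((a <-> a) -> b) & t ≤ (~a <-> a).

a <-> a = 1 − |0.20 − 0.20| = 1 − 0.00 = 1.00
(a <-> a) -> b = min(1, 1 − 1.00 + 0.02) = min(1, 0.02) = 0.02
~((a <-> a) -> b) = 1 − 0.02 = 0.98
So the left factor is ~((a <-> a) -> b) = 0.98.
~a = 1 − 0.20 = 0.80
~a <-> a = 1 − |0.80 − 0.20| = 1 − 0.60 = 0.40
So the right-hand bound is ~a <-> a = 0.40.
The residuum of the Łukasiewicz t-norm gives the supremum: min(1, 1 − 0.98 + 0.40).
1 − 0.98 + 0.40 = 0.42, so t = min(1, 0.42) = 0.42.
Check: 0.98 & 0.42 = max(0, 0.40) = 0.40 ≤ 0.40.

0.42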